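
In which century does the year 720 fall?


Century = (year - 1) // 100 + 1
= (720 - 1) // 100 + 1
= 719 // 100 + 1
= 7 + 1

8th century


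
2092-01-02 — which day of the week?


Date: January 2, 2092
Anchor: Jan 1, 2092. With p = 2092 - 1 = 2091: (p + p//4 - p//100 + p//400) mod 7 = (2091 + 522 - 20 + 5) mod 7 = 2598 mod 7 = 1 -> Tuesday (Mon=0 ... Sun=6)
Days into year = 2 - 1 = 1
Weekday index = (1 + 1) mod 7 = 2

Day of the week: Wednesday


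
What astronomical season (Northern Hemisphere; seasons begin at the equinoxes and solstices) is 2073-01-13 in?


Date: January 13
Astronomical Winter (approx.; exact equinox/solstice day varies by year): December 21 to March 19
January 13 falls within the Winter window

Winter


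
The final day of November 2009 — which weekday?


November 2009 has 30 days
Anchor: Jan 1, 2009. With p = 2009 - 1 = 2008: (p + p//4 - p//100 + p//400) mod 7 = (2008 + 502 - 20 + 5) mod 7 = 2495 mod 7 = 3 -> Thursday (Mon=0 ... Sun=6)
Days before November (Jan-Oct): 304; November 1 index = (3 + 304) mod 7 = 6 -> Sunday
Last day offset: 30 - 1 = 29 days
Weekday index = (6 + 29) mod 7 = 0

Monday, November 30


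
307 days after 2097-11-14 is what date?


Start: 2097-11-14, add 307 days
November 2097 has 30 days: 30 - 14 = 16 days to November 30 -> 291 left
December 2097 has 31 days -> 260 left
January 2098 has 31 days -> 229 left
February 2098 has 28 days -> 201 left
March 2098 has 31 days -> 170 left
April 2098 has 30 days -> 140 left
May 2098 has 31 days -> 109 left
June 2098 has 30 days -> 79 left
July 2098 has 31 days -> 48 left
August 2098 has 31 days -> 17 left
September 2098: 17 <= 30 -> lands on September 17

Result: 2098-09-17


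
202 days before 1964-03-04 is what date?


Start: 1964-03-04, subtract 202 days
Back 4 days from March 4 reaches February 29, 1964 -> 198 left
February 1964 has 29 days -> back to January 31, 1964 -> 169 left
January 1964 has 31 days -> back to December 31, 1963 -> 138 left
December 1963 has 31 days -> back to November 30, 1963 -> 107 left
November 1963 has 30 days -> back to October 31, 1963 -> 77 left
October 1963 has 31 days -> back to September 30, 1963 -> 46 left
September 1963 has 30 days -> back to August 31, 1963 -> 16 left
August 1963: 31 - 16 = 15 -> lands on August 15

Result: 1963-08-15


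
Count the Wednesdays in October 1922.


October 1922 has 31 days
Anchor: Jan 1, 1922. With p = 1922 - 1 = 1921: (p + p//4 - p//100 + p//400) mod 7 = (1921 + 480 - 19 + 4) mod 7 = 2386 mod 7 = 6 -> Sunday (Mon=0 ... Sun=6)
Days before October (Jan-Sep): 273; October 1 index = (6 + 273) mod 7 = 6 -> Sunday
First Wednesday is October 4
Wednesdays: 4, 11, 18, 25

4 Wednesdays


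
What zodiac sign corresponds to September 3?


Date: September 3
Conventional tropical zodiac dates: Virgo from August 23 onward; Libra starts September 23
September 3 falls within the Virgo range

Virgo


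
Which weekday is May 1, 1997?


Target: May 1, 1997
Anchor: Jan 1, 1997. With p = 1997 - 1 = 1996: (p + p//4 - p//100 + p//400) mod 7 = (1996 + 499 - 19 + 4) mod 7 = 2480 mod 7 = 2 -> Wednesday (Mon=0 ... Sun=6)
Days before May (Jan-Apr): 120 days
Weekday index = (2 + 120) mod 7 = 3

Thursday


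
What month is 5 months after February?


February is month 2
2 + 5 = 7

July


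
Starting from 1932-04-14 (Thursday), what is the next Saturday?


Current: Thursday
Target: Saturday
Days ahead: 2

Next Saturday: 1932-04-16


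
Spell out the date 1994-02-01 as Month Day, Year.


ISO 1994-02-01 parses as year=1994, month=02, day=01
Month 2 -> February

February 1, 1994


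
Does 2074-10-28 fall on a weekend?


Anchor: Jan 1, 2074. With p = 2074 - 1 = 2073: (p + p//4 - p//100 + p//400) mod 7 = (2073 + 518 - 20 + 5) mod 7 = 2576 mod 7 = 0 -> Monday (Mon=0 ... Sun=6)
Day of year: 301; offset = 300
Weekday index = (0 + 300) mod 7 = 6 -> Sunday
Weekend days: Saturday, Sunday

Yes


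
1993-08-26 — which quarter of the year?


Month: August (month 8)
Q1: Jan-Mar, Q2: Apr-Jun, Q3: Jul-Sep, Q4: Oct-Dec

Q3


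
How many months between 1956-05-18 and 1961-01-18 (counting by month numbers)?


From May 1956 to January 1961
5 years * 12 = 60 months, minus 4 months = 56

56 months


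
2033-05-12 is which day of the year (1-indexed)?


Date: May 12, 2033
Days in months 1 through 4: 120
Plus 12 days in May

Day of year: 132


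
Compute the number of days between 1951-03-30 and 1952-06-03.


From 1951-03-30 to 1952-06-03
1951-03-30: days before March = 31 + 28 = 59 (1951 is not a leap year); day of year = 59 + 30 = 89
1952-06-03: days before June = 31 + 29 + 31 + 30 + 31 = 152 (1952 is a leap year); day of year = 152 + 3 = 155
Rest of 1951: 365 - 89 = 276
Total = 276 + 155 = 431

431 days


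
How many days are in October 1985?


October 1985

31 days


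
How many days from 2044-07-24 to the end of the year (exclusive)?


Day of year: 206 of 366
Remaining = 366 - 206

160 days


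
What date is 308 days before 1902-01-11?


Start: 1902-01-11, subtract 308 days
Back 11 days from January 11 reaches December 31, 1901 -> 297 left
December 1901 has 31 days -> back to November 30, 1901 -> 266 left
November 1901 has 30 days -> back to October 31, 1901 -> 236 left
October 1901 has 31 days -> back to September 30, 1901 -> 205 left
September 1901 has 30 days -> back to August 31, 1901 -> 175 left
August 1901 has 31 days -> back to July 31, 1901 -> 144 left
July 1901 has 31 days -> back to June 30, 1901 -> 113 left
June 1901 has 30 days -> back to May 31, 1901 -> 83 left
May 1901 has 31 days -> back to April 30, 1901 -> 52 left
April 1901 has 30 days -> back to March 31, 1901 -> 22 left
March 1901: 31 - 22 = 9 -> lands on March 9

Result: 1901-03-09


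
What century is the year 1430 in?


Century = (year - 1) // 100 + 1
= (1430 - 1) // 100 + 1
= 1429 // 100 + 1
= 14 + 1

15th century


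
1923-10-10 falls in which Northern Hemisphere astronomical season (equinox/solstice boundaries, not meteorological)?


Date: October 10
Astronomical Autumn (approx.; exact equinox/solstice day varies by year): September 22 to December 20
October 10 falls within the Autumn window

Autumn


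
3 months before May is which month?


May is month 5
5 - 3 = 2

February


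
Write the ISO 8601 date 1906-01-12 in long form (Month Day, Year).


ISO 1906-01-12 parses as year=1906, month=01, day=12
Month 1 -> January

January 12, 1906


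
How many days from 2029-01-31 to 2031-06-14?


From 2029-01-31 to 2031-06-14
2029-01-31: day of year = 31
2031-06-14: days before June = 31 + 28 + 31 + 30 + 31 = 151 (2031 is not a leap year); day of year = 151 + 14 = 165
Rest of 2029: 365 - 31 = 334
Full years 2030 (365): 365
Total = 334 + 365 + 165 = 864

864 days


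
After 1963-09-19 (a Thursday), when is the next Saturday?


Current: Thursday
Target: Saturday
Days ahead: 2

Next Saturday: 1963-09-21


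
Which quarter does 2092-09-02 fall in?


Month: September (month 9)
Q1: Jan-Mar, Q2: Apr-Jun, Q3: Jul-Sep, Q4: Oct-Dec

Q3


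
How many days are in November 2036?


November 2036

30 days


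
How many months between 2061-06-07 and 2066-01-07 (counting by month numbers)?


From June 2061 to January 2066
5 years * 12 = 60 months, minus 5 months = 55

55 months


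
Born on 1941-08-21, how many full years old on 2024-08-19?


Birth: 1941-08-21
Reference: 2024-08-19
Year difference: 2024 - 1941 = 83
Birthday not yet reached in 2024, subtract 1

82 years old


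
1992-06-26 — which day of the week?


Date: June 26, 1992
Anchor: Jan 1, 1992. With p = 1992 - 1 = 1991: (p + p//4 - p//100 + p//400) mod 7 = (1991 + 497 - 19 + 4) mod 7 = 2473 mod 7 = 2 -> Wednesday (Mon=0 ... Sun=6)
Days before June (Jan-May): 152; offset = 152 + 26 - 1 = 177
Weekday index = (2 + 177) mod 7 = 4

Day of the week: Friday


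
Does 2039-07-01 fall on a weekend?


Anchor: Jan 1, 2039. With p = 2039 - 1 = 2038: (p + p//4 - p//100 + p//400) mod 7 = (2038 + 509 - 20 + 5) mod 7 = 2532 mod 7 = 5 -> Saturday (Mon=0 ... Sun=6)
Day of year: 182; offset = 181
Weekday index = (5 + 181) mod 7 = 4 -> Friday
Weekend days: Saturday, Sunday

No


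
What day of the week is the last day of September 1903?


September 1903 has 30 days
Anchor: Jan 1, 1903. With p = 1903 - 1 = 1902: (p + p//4 - p//100 + p//400) mod 7 = (1902 + 475 - 19 + 4) mod 7 = 2362 mod 7 = 3 -> Thursday (Mon=0 ... Sun=6)
Days before September (Jan-Aug): 243; September 1 index = (3 + 243) mod 7 = 1 -> Tuesday
Last day offset: 30 - 1 = 29 days
Weekday index = (1 + 29) mod 7 = 2

Wednesday, September 30


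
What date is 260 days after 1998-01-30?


Start: 1998-01-30, add 260 days
January 1998 has 31 days: 31 - 30 = 1 day to January 31 -> 259 left
February 1998 has 28 days -> 231 left
March 1998 has 31 days -> 200 left
April 1998 has 30 days -> 170 left
May 1998 has 31 days -> 139 left
June 1998 has 30 days -> 109 left
July 1998 has 31 days -> 78 left
August 1998 has 31 days -> 47 left
September 1998 has 30 days -> 17 left
October 1998: 17 <= 31 -> lands on October 17

Result: 1998-10-17


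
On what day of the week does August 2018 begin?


Target: August 1, 2018
Anchor: Jan 1, 2018. With p = 2018 - 1 = 2017: (p + p//4 - p//100 + p//400) mod 7 = (2017 + 504 - 20 + 5) mod 7 = 2506 mod 7 = 0 -> Monday (Mon=0 ... Sun=6)
Days before August (Jan-Jul): 212 days
Weekday index = (0 + 212) mod 7 = 2

Wednesday


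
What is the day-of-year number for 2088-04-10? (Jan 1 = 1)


Date: April 10, 2088
Days in months 1 through 3: 91
Plus 10 days in April

Day of year: 101


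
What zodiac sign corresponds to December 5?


Date: December 5
Conventional tropical zodiac dates: Sagittarius from November 22 onward; Capricorn starts December 22
December 5 falls within the Sagittarius range

Sagittarius


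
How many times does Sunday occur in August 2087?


August 2087 has 31 days
Anchor: Jan 1, 2087. With p = 2087 - 1 = 2086: (p + p//4 - p//100 + p//400) mod 7 = (2086 + 521 - 20 + 5) mod 7 = 2592 mod 7 = 2 -> Wednesday (Mon=0 ... Sun=6)
Days before August (Jan-Jul): 212; August 1 index = (2 + 212) mod 7 = 4 -> Friday
First Sunday is August 3
Sundays: 3, 10, 17, 24, 31

5 Sundays


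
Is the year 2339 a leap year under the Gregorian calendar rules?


Gregorian leap year rule: divisible by 4, but not by 100, unless also by 400.
2339 is not divisible by 4 -> not a leap year

No


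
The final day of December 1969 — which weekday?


December 1969 has 31 days
Anchor: Jan 1, 1969. With p = 1969 - 1 = 1968: (p + p//4 - p//100 + p//400) mod 7 = (1968 + 492 - 19 + 4) mod 7 = 2445 mod 7 = 2 -> Wednesday (Mon=0 ... Sun=6)
Days before December (Jan-Nov): 334; December 1 index = (2 + 334) mod 7 = 0 -> Monday
Last day offset: 31 - 1 = 30 days
Weekday index = (0 + 30) mod 7 = 2

Wednesday, December 31


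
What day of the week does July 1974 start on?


Target: July 1, 1974
Anchor: Jan 1, 1974. With p = 1974 - 1 = 1973: (p + p//4 - p//100 + p//400) mod 7 = (1973 + 493 - 19 + 4) mod 7 = 2451 mod 7 = 1 -> Tuesday (Mon=0 ... Sun=6)
Days before July (Jan-Jun): 181 days
Weekday index = (1 + 181) mod 7 = 0

Monday


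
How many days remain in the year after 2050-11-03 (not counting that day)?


Day of year: 307 of 365
Remaining = 365 - 307

58 days


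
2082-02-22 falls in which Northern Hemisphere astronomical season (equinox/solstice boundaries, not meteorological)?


Date: February 22
Astronomical Winter (approx.; exact equinox/solstice day varies by year): December 21 to March 19
February 22 falls within the Winter window

Winter


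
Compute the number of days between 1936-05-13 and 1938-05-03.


From 1936-05-13 to 1938-05-03
1936-05-13: days before May = 31 + 29 + 31 + 30 = 121 (1936 is a leap year); day of year = 121 + 13 = 134
1938-05-03: days before May = 31 + 28 + 31 + 30 = 120 (1938 is not a leap year); day of year = 120 + 3 = 123
Rest of 1936: 366 - 134 = 232
Full years 1937 (365): 365
Total = 232 + 365 + 123 = 720

720 days


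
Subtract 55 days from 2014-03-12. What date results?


Start: 2014-03-12, subtract 55 days
Back 12 days from March 12 reaches February 28, 2014 -> 43 left
February 2014 has 28 days -> back to January 31, 2014 -> 15 left
January 2014: 31 - 15 = 16 -> lands on January 16

Result: 2014-01-16


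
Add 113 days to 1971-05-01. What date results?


Start: 1971-05-01, add 113 days
May 1971 has 31 days: 31 - 1 = 30 days to May 31 -> 83 left
June 1971 has 30 days -> 53 left
July 1971 has 31 days -> 22 left
August 1971: 22 <= 31 -> lands on August 22

Result: 1971-08-22


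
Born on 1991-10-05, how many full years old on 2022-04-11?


Birth: 1991-10-05
Reference: 2022-04-11
Year difference: 2022 - 1991 = 31
Birthday not yet reached in 2022, subtract 1

30 years old


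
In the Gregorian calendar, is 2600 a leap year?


Gregorian leap year rule: divisible by 4, but not by 100, unless also by 400.
2600 is divisible by 100 but not 400 -> not a leap year

No


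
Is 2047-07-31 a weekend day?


Anchor: Jan 1, 2047. With p = 2047 - 1 = 2046: (p + p//4 - p//100 + p//400) mod 7 = (2046 + 511 - 20 + 5) mod 7 = 2542 mod 7 = 1 -> Tuesday (Mon=0 ... Sun=6)
Day of year: 212; offset = 211
Weekday index = (1 + 211) mod 7 = 2 -> Wednesday
Weekend days: Saturday, Sunday

No


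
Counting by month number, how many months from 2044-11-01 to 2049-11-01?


From November 2044 to November 2049
5 years * 12 = 60 months = 60

60 months


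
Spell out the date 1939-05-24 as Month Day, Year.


ISO 1939-05-24 parses as year=1939, month=05, day=24
Month 5 -> May

May 24, 1939


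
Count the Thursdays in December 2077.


December 2077 has 31 days
Anchor: Jan 1, 2077. With p = 2077 - 1 = 2076: (p + p//4 - p//100 + p//400) mod 7 = (2076 + 519 - 20 + 5) mod 7 = 2580 mod 7 = 4 -> Friday (Mon=0 ... Sun=6)
Days before December (Jan-Nov): 334; December 1 index = (4 + 334) mod 7 = 2 -> Wednesday
First Thursday is December 2
Thursdays: 2, 9, 16, 23, 30

5 Thursdays


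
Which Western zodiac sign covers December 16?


Date: December 16
Conventional tropical zodiac dates: Sagittarius from November 22 onward; Capricorn starts December 22
December 16 falls within the Sagittarius range

Sagittarius


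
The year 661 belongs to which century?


Century = (year - 1) // 100 + 1
= (661 - 1) // 100 + 1
= 660 // 100 + 1
= 6 + 1

7th century


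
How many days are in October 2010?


October 2010

31 days


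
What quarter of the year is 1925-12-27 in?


Month: December (month 12)
Q1: Jan-Mar, Q2: Apr-Jun, Q3: Jul-Sep, Q4: Oct-Dec

Q4


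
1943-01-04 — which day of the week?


Date: January 4, 1943
Anchor: Jan 1, 1943. With p = 1943 - 1 = 1942: (p + p//4 - p//100 + p//400) mod 7 = (1942 + 485 - 19 + 4) mod 7 = 2412 mod 7 = 4 -> Friday (Mon=0 ... Sun=6)
Days into year = 4 - 1 = 3
Weekday index = (4 + 3) mod 7 = 0

Day of the week: Monday


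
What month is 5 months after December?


December is month 12
12 + 5 = 17; wrap: 17 - 12 = 5

May


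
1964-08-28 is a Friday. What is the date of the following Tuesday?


Current: Friday
Target: Tuesday
Days ahead: 4

Next Tuesday: 1964-09-01


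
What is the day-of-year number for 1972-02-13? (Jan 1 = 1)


Date: February 13, 1972
Days in months 1 through 1: 31
Plus 13 days in February

Day of year: 44


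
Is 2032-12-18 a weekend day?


Anchor: Jan 1, 2032. With p = 2032 - 1 = 2031: (p + p//4 - p//100 + p//400) mod 7 = (2031 + 507 - 20 + 5) mod 7 = 2523 mod 7 = 3 -> Thursday (Mon=0 ... Sun=6)
Day of year: 353; offset = 352
Weekday index = (3 + 352) mod 7 = 5 -> Saturday
Weekend days: Saturday, Sunday

Yes


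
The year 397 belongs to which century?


Century = (year - 1) // 100 + 1
= (397 - 1) // 100 + 1
= 396 // 100 + 1
= 3 + 1

4th century


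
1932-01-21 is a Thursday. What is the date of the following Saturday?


Current: Thursday
Target: Saturday
Days ahead: 2

Next Saturday: 1932-01-23


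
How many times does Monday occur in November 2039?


November 2039 has 30 days
Anchor: Jan 1, 2039. With p = 2039 - 1 = 2038: (p + p//4 - p//100 + p//400) mod 7 = (2038 + 509 - 20 + 5) mod 7 = 2532 mod 7 = 5 -> Saturday (Mon=0 ... Sun=6)
Days before November (Jan-Oct): 304; November 1 index = (5 + 304) mod 7 = 1 -> Tuesday
First Monday is November 7
Mondays: 7, 14, 21, 28

4 Mondays


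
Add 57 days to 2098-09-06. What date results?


Start: 2098-09-06, add 57 days
September 2098 has 30 days: 30 - 6 = 24 days to September 30 -> 33 left
October 2098 has 31 days -> 2 left
November 2098: 2 <= 30 -> lands on November 2

Result: 2098-11-02


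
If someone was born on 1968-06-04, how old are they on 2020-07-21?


Birth: 1968-06-04
Reference: 2020-07-21
Year difference: 2020 - 1968 = 52

52 years old


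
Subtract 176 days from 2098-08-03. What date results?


Start: 2098-08-03, subtract 176 days
Back 3 days from August 3 reaches July 31, 2098 -> 173 left
July 2098 has 31 days -> back to June 30, 2098 -> 142 left
June 2098 has 30 days -> back to May 31, 2098 -> 112 left
May 2098 has 31 days -> back to April 30, 2098 -> 81 left
April 2098 has 30 days -> back to March 31, 2098 -> 51 left
March 2098 has 31 days -> back to February 28, 2098 -> 20 left
February 2098: 28 - 20 = 8 -> lands on February 8

Result: 2098-02-08


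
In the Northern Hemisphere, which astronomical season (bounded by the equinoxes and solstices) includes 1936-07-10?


Date: July 10
Astronomical Summer (approx.; exact equinox/solstice day varies by year): June 21 to September 21
July 10 falls within the Summer window

Summer


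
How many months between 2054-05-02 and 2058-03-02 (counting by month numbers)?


From May 2054 to March 2058
4 years * 12 = 48 months, minus 2 months = 46

46 months


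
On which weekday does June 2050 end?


June 2050 has 30 days
Anchor: Jan 1, 2050. With p = 2050 - 1 = 2049: (p + p//4 - p//100 + p//400) mod 7 = (2049 + 512 - 20 + 5) mod 7 = 2546 mod 7 = 5 -> Saturday (Mon=0 ... Sun=6)
Days before June (Jan-May): 151; June 1 index = (5 + 151) mod 7 = 2 -> Wednesday
Last day offset: 30 - 1 = 29 days
Weekday index = (2 + 29) mod 7 = 3

Thursday, June 30


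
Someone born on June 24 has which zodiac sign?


Date: June 24
Conventional tropical zodiac dates: Cancer from June 21 onward; Leo starts July 23
June 24 falls within the Cancer range

Cancer


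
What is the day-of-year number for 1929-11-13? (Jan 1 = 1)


Date: November 13, 1929
Days in months 1 through 10: 304
Plus 13 days in November

Day of year: 317


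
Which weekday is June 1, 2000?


Target: June 1, 2000
Anchor: Jan 1, 2000. With p = 2000 - 1 = 1999: (p + p//4 - p//100 + p//400) mod 7 = (1999 + 499 - 19 + 4) mod 7 = 2483 mod 7 = 5 -> Saturday (Mon=0 ... Sun=6)
Days before June (Jan-May): 152 days
Weekday index = (5 + 152) mod 7 = 3

Thursday


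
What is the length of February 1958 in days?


February 1958 (leap year: no)

28 days


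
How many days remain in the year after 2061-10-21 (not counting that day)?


Day of year: 294 of 365
Remaining = 365 - 294

71 days


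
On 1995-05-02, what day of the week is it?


Date: May 2, 1995
Anchor: Jan 1, 1995. With p = 1995 - 1 = 1994: (p + p//4 - p//100 + p//400) mod 7 = (1994 + 498 - 19 + 4) mod 7 = 2477 mod 7 = 6 -> Sunday (Mon=0 ... Sun=6)
Days before May (Jan-Apr): 120; offset = 120 + 2 - 1 = 121
Weekday index = (6 + 121) mod 7 = 1

Day of the week: Tuesday


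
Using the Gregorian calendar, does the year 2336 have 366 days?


Gregorian leap year rule: divisible by 4, but not by 100, unless also by 400.
2336 is divisible by 4 but not 100 -> leap year

Yes


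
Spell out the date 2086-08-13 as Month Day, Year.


ISO 2086-08-13 parses as year=2086, month=08, day=13
Month 8 -> August

August 13, 2086


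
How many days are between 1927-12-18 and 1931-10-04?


From 1927-12-18 to 1931-10-04
1927-12-18: days before December = 31 + 28 + 31 + 30 + 31 + 30 + 31 + 31 + 30 + 31 + 30 = 334 (1927 is not a leap year); day of year = 334 + 18 = 352
1931-10-04: days before October = 31 + 28 + 31 + 30 + 31 + 30 + 31 + 31 + 30 = 273 (1931 is not a leap year); day of year = 273 + 4 = 277
Rest of 1927: 365 - 352 = 13
Full years 1928 (366), 1929 (365), 1930 (365): 1096
Total = 13 + 1096 + 277 = 1386

1386 days


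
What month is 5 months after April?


April is month 4
4 + 5 = 9

September


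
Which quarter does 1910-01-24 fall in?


Month: January (month 1)
Q1: Jan-Mar, Q2: Apr-Jun, Q3: Jul-Sep, Q4: Oct-Dec

Q1


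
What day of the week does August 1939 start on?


Target: August 1, 1939
Anchor: Jan 1, 1939. With p = 1939 - 1 = 1938: (p + p//4 - p//100 + p//400) mod 7 = (1938 + 484 - 19 + 4) mod 7 = 2407 mod 7 = 6 -> Sunday (Mon=0 ... Sun=6)
Days before August (Jan-Jul): 212 days
Weekday index = (6 + 212) mod 7 = 1

Tuesday


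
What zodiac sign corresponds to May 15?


Date: May 15
Conventional tropical zodiac dates: Taurus from April 20 onward; Gemini starts May 21
May 15 falls within the Taurus range

Taurus


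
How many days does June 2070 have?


June 2070

30 days


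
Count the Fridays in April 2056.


April 2056 has 30 days
Anchor: Jan 1, 2056. With p = 2056 - 1 = 2055: (p + p//4 - p//100 + p//400) mod 7 = (2055 + 513 - 20 + 5) mod 7 = 2553 mod 7 = 5 -> Saturday (Mon=0 ... Sun=6)
Days before April (Jan-Mar): 91; April 1 index = (5 + 91) mod 7 = 5 -> Saturday
First Friday is April 7
Fridays: 7, 14, 21, 28

4 Fridays


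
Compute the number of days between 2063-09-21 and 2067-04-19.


From 2063-09-21 to 2067-04-19
2063-09-21: days before September = 31 + 28 + 31 + 30 + 31 + 30 + 31 + 31 = 243 (2063 is not a leap year); day of year = 243 + 21 = 264
2067-04-19: days before April = 31 + 28 + 31 = 90 (2067 is not a leap year); day of year = 90 + 19 = 109
Rest of 2063: 365 - 264 = 101
Full years 2064 (366), 2065 (365), 2066 (365): 1096
Total = 101 + 1096 + 109 = 1306

1306 days


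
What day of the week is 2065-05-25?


Date: May 25, 2065
Anchor: Jan 1, 2065. With p = 2065 - 1 = 2064: (p + p//4 - p//100 + p//400) mod 7 = (2064 + 516 - 20 + 5) mod 7 = 2565 mod 7 = 3 -> Thursday (Mon=0 ... Sun=6)
Days before May (Jan-Apr): 120; offset = 120 + 25 - 1 = 144
Weekday index = (3 + 144) mod 7 = 0

Day of the week: Monday


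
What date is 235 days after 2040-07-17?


Start: 2040-07-17, add 235 days
July 2040 has 31 days: 31 - 17 = 14 days to July 31 -> 221 left
August 2040 has 31 days -> 190 left
September 2040 has 30 days -> 160 left
October 2040 has 31 days -> 129 left
November 2040 has 30 days -> 99 left
December 2040 has 31 days -> 68 left
January 2041 has 31 days -> 37 left
February 2041 has 28 days -> 9 left
March 2041: 9 <= 31 -> lands on March 9

Result: 2041-03-09


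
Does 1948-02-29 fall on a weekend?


Anchor: Jan 1, 1948. With p = 1948 - 1 = 1947: (p + p//4 - p//100 + p//400) mod 7 = (1947 + 486 - 19 + 4) mod 7 = 2418 mod 7 = 3 -> Thursday (Mon=0 ... Sun=6)
Day of year: 60; offset = 59
Weekday index = (3 + 59) mod 7 = 6 -> Sunday
Weekend days: Saturday, Sunday

Yes


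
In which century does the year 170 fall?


Century = (year - 1) // 100 + 1
= (170 - 1) // 100 + 1
= 169 // 100 + 1
= 1 + 1

2nd century


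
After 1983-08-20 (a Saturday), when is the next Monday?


Current: Saturday
Target: Monday
Days ahead: 2

Next Monday: 1983-08-22


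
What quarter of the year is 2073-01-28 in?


Month: January (month 1)
Q1: Jan-Mar, Q2: Apr-Jun, Q3: Jul-Sep, Q4: Oct-Dec

Q1


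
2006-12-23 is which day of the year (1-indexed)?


Date: December 23, 2006
Days in months 1 through 11: 334
Plus 23 days in December

Day of year: 357


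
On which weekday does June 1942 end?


June 1942 has 30 days
Anchor: Jan 1, 1942. With p = 1942 - 1 = 1941: (p + p//4 - p//100 + p//400) mod 7 = (1941 + 485 - 19 + 4) mod 7 = 2411 mod 7 = 3 -> Thursday (Mon=0 ... Sun=6)
Days before June (Jan-May): 151; June 1 index = (3 + 151) mod 7 = 0 -> Monday
Last day offset: 30 - 1 = 29 days
Weekday index = (0 + 29) mod 7 = 1

Tuesday, June 30


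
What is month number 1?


Month 1 of 12

January


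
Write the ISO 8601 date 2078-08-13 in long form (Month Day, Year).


ISO 2078-08-13 parses as year=2078, month=08, day=13
Month 8 -> August

August 13, 2078


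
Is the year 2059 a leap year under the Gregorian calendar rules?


Gregorian leap year rule: divisible by 4, but not by 100, unless also by 400.
2059 is not divisible by 4 -> not a leap year

No


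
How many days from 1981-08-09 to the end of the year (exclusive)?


Day of year: 221 of 365
Remaining = 365 - 221

144 days


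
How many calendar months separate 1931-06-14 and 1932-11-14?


From June 1931 to November 1932
1 year * 12 = 12 months, plus 5 months = 17

17 months


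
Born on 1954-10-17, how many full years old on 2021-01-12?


Birth: 1954-10-17
Reference: 2021-01-12
Year difference: 2021 - 1954 = 67
Birthday not yet reached in 2021, subtract 1

66 years old


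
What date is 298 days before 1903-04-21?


Start: 1903-04-21, subtract 298 days
Back 21 days from April 21 reaches March 31, 1903 -> 277 left
March 1903 has 31 days -> back to February 28, 1903 -> 246 left
February 1903 has 28 days -> back to January 31, 1903 -> 218 left
January 1903 has 31 days -> back to December 31, 1902 -> 187 left
December 1902 has 31 days -> back to November 30, 1902 -> 156 left
November 1902 has 30 days -> back to October 31, 1902 -> 126 left
October 1902 has 31 days -> back to September 30, 1902 -> 95 left
September 1902 has 30 days -> back to August 31, 1902 -> 65 left
August 1902 has 31 days -> back to July 31, 1902 -> 34 left
July 1902 has 31 days -> back to June 30, 1902 -> 3 left
June 1902: 30 - 3 = 27 -> lands on June 27

Result: 1902-06-27


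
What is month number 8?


Month 8 of 12

August


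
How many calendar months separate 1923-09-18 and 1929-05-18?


From September 1923 to May 1929
6 years * 12 = 72 months, minus 4 months = 68

68 months


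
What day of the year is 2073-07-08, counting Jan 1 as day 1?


Date: July 8, 2073
Days in months 1 through 6: 181
Plus 8 days in July

Day of year: 189


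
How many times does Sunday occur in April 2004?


April 2004 has 30 days
Anchor: Jan 1, 2004. With p = 2004 - 1 = 2003: (p + p//4 - p//100 + p//400) mod 7 = (2003 + 500 - 20 + 5) mod 7 = 2488 mod 7 = 3 -> Thursday (Mon=0 ... Sun=6)
Days before April (Jan-Mar): 91; April 1 index = (3 + 91) mod 7 = 3 -> Thursday
First Sunday is April 4
Sundays: 4, 11, 18, 25

4 Sundays


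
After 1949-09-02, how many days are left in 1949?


Day of year: 245 of 365
Remaining = 365 - 245

120 days


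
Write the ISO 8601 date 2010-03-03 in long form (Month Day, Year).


ISO 2010-03-03 parses as year=2010, month=03, day=03
Month 3 -> March

March 3, 2010


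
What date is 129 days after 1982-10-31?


Start: 1982-10-31, add 129 days
October 31 is the last day of October 1982 -> 129 left
November 1982 has 30 days -> 99 left
December 1982 has 31 days -> 68 left
January 1983 has 31 days -> 37 left
February 1983 has 28 days -> 9 left
March 1983: 9 <= 31 -> lands on March 9

Result: 1983-03-09


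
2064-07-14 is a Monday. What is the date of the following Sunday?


Current: Monday
Target: Sunday
Days ahead: 6

Next Sunday: 2064-07-20


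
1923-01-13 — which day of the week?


Date: January 13, 1923
Anchor: Jan 1, 1923. With p = 1923 - 1 = 1922: (p + p//4 - p//100 + p//400) mod 7 = (1922 + 480 - 19 + 4) mod 7 = 2387 mod 7 = 0 -> Monday (Mon=0 ... Sun=6)
Days into year = 13 - 1 = 12
Weekday index = (0 + 12) mod 7 = 5

Day of the week: Saturday


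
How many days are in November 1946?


November 1946

30 days


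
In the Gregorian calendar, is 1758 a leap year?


Gregorian leap year rule: divisible by 4, but not by 100, unless also by 400.
1758 is not divisible by 4 -> not a leap year

No


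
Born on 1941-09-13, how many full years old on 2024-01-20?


Birth: 1941-09-13
Reference: 2024-01-20
Year difference: 2024 - 1941 = 83
Birthday not yet reached in 2024, subtract 1

82 years old


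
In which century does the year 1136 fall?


Century = (year - 1) // 100 + 1
= (1136 - 1) // 100 + 1
= 1135 // 100 + 1
= 11 + 1

12th century


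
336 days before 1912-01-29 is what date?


Start: 1912-01-29, subtract 336 days
Back 29 days from January 29 reaches December 31, 1911 -> 307 left
December 1911 has 31 days -> back to November 30, 1911 -> 276 left
November 1911 has 30 days -> back to October 31, 1911 -> 246 left
October 1911 has 31 days -> back to September 30, 1911 -> 215 left
September 1911 has 30 days -> back to August 31, 1911 -> 185 left
August 1911 has 31 days -> back to July 31, 1911 -> 154 left
July 1911 has 31 days -> back to June 30, 1911 -> 123 left
June 1911 has 30 days -> back to May 31, 1911 -> 93 left
May 1911 has 31 days -> back to April 30, 1911 -> 62 left
April 1911 has 30 days -> back to March 31, 1911 -> 32 left
March 1911 has 31 days -> back to February 28, 1911 -> 1 left
February 1911: 28 - 1 = 27 -> lands on February 27

Result: 1911-02-27


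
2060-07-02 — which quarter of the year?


Month: July (month 7)
Q1: Jan-Mar, Q2: Apr-Jun, Q3: Jul-Sep, Q4: Oct-Dec

Q3


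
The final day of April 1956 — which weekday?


April 1956 has 30 days
Anchor: Jan 1, 1956. With p = 1956 - 1 = 1955: (p + p//4 - p//100 + p//400) mod 7 = (1955 + 488 - 19 + 4) mod 7 = 2428 mod 7 = 6 -> Sunday (Mon=0 ... Sun=6)
Days before April (Jan-Mar): 91; April 1 index = (6 + 91) mod 7 = 6 -> Sunday
Last day offset: 30 - 1 = 29 days
Weekday index = (6 + 29) mod 7 = 0

Monday, April 30


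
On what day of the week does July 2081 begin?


Target: July 1, 2081
Anchor: Jan 1, 2081. With p = 2081 - 1 = 2080: (p + p//4 - p//100 + p//400) mod 7 = (2080 + 520 - 20 + 5) mod 7 = 2585 mod 7 = 2 -> Wednesday (Mon=0 ... Sun=6)
Days before July (Jan-Jun): 181 days
Weekday index = (2 + 181) mod 7 = 1

Tuesday


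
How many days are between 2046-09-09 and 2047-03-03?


From 2046-09-09 to 2047-03-03
2046-09-09: days before September = 31 + 28 + 31 + 30 + 31 + 30 + 31 + 31 = 243 (2046 is not a leap year); day of year = 243 + 9 = 252
2047-03-03: days before March = 31 + 28 = 59 (2047 is not a leap year); day of year = 59 + 3 = 62
Rest of 2046: 365 - 252 = 113
Total = 113 + 62 = 175

175 days


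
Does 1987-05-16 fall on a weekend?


Anchor: Jan 1, 1987. With p = 1987 - 1 = 1986: (p + p//4 - p//100 + p//400) mod 7 = (1986 + 496 - 19 + 4) mod 7 = 2467 mod 7 = 3 -> Thursday (Mon=0 ... Sun=6)
Day of year: 136; offset = 135
Weekday index = (3 + 135) mod 7 = 5 -> Saturday
Weekend days: Saturday, Sunday

Yes


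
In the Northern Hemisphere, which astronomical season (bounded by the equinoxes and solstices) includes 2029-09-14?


Date: September 14
Astronomical Summer (approx.; exact equinox/solstice day varies by year): June 21 to September 21
September 14 falls within the Summer window

Summer


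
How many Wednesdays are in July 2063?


July 2063 has 31 days
Anchor: Jan 1, 2063. With p = 2063 - 1 = 2062: (p + p//4 - p//100 + p//400) mod 7 = (2062 + 515 - 20 + 5) mod 7 = 2562 mod 7 = 0 -> Monday (Mon=0 ... Sun=6)
Days before July (Jan-Jun): 181; July 1 index = (0 + 181) mod 7 = 6 -> Sunday
First Wednesday is July 4
Wednesdays: 4, 11, 18, 25

4 Wednesdays


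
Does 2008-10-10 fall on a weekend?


Anchor: Jan 1, 2008. With p = 2008 - 1 = 2007: (p + p//4 - p//100 + p//400) mod 7 = (2007 + 501 - 20 + 5) mod 7 = 2493 mod 7 = 1 -> Tuesday (Mon=0 ... Sun=6)
Day of year: 284; offset = 283
Weekday index = (1 + 283) mod 7 = 4 -> Friday
Weekend days: Saturday, Sunday

No


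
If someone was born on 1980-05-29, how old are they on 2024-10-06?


Birth: 1980-05-29
Reference: 2024-10-06
Year difference: 2024 - 1980 = 44

44 years old


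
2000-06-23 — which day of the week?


Date: June 23, 2000
Anchor: Jan 1, 2000. With p = 2000 - 1 = 1999: (p + p//4 - p//100 + p//400) mod 7 = (1999 + 499 - 19 + 4) mod 7 = 2483 mod 7 = 5 -> Saturday (Mon=0 ... Sun=6)
Days before June (Jan-May): 152; offset = 152 + 23 - 1 = 174
Weekday index = (5 + 174) mod 7 = 4

Day of the week: Friday


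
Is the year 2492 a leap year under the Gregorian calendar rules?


Gregorian leap year rule: divisible by 4, but not by 100, unless also by 400.
2492 is divisible by 4 but not 100 -> leap year

Yes


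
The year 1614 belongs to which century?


Century = (year - 1) // 100 + 1
= (1614 - 1) // 100 + 1
= 1613 // 100 + 1
= 16 + 1

17th century


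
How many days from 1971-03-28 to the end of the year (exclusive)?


Day of year: 87 of 365
Remaining = 365 - 87

278 days


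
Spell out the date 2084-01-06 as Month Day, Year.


ISO 2084-01-06 parses as year=2084, month=01, day=06
Month 1 -> January

January 6, 2084


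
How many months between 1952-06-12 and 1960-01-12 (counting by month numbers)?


From June 1952 to January 1960
8 years * 12 = 96 months, minus 5 months = 91

91 months


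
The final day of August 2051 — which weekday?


August 2051 has 31 days
Anchor: Jan 1, 2051. With p = 2051 - 1 = 2050: (p + p//4 - p//100 + p//400) mod 7 = (2050 + 512 - 20 + 5) mod 7 = 2547 mod 7 = 6 -> Sunday (Mon=0 ... Sun=6)
Days before August (Jan-Jul): 212; August 1 index = (6 + 212) mod 7 = 1 -> Tuesday
Last day offset: 31 - 1 = 30 days
Weekday index = (1 + 30) mod 7 = 3

Thursday, August 31


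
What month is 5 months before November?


November is month 11
11 - 5 = 6

June


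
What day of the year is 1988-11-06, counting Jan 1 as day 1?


Date: November 6, 1988
Days in months 1 through 10: 305
Plus 6 days in November

Day of year: 311


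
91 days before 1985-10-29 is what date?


Start: 1985-10-29, subtract 91 days
Back 29 days from October 29 reaches September 30, 1985 -> 62 left
September 1985 has 30 days -> back to August 31, 1985 -> 32 left
August 1985 has 31 days -> back to July 31, 1985 -> 1 left
July 1985: 31 - 1 = 30 -> lands on July 30

Result: 1985-07-30


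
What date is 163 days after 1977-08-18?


Start: 1977-08-18, add 163 days
August 1977 has 31 days: 31 - 18 = 13 days to August 31 -> 150 left
September 1977 has 30 days -> 120 left
October 1977 has 31 days -> 89 left
November 1977 has 30 days -> 59 left
December 1977 has 31 days -> 28 left
January 1978: 28 <= 31 -> lands on January 28

Result: 1978-01-28


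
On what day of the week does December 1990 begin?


Target: December 1, 1990
Anchor: Jan 1, 1990. With p = 1990 - 1 = 1989: (p + p//4 - p//100 + p//400) mod 7 = (1989 + 497 - 19 + 4) mod 7 = 2471 mod 7 = 0 -> Monday (Mon=0 ... Sun=6)
Days before December (Jan-Nov): 334 days
Weekday index = (0 + 334) mod 7 = 5

Saturday


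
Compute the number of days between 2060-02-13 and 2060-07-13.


From 2060-02-13 to 2060-07-13
2060-02-13: days before February = 31; day of year = 31 + 13 = 44
2060-07-13: days before July = 31 + 29 + 31 + 30 + 31 + 30 = 182 (2060 is a leap year); day of year = 182 + 13 = 195
Same year: 195 - 44 = 151

151 days


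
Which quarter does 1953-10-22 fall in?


Month: October (month 10)
Q1: Jan-Mar, Q2: Apr-Jun, Q3: Jul-Sep, Q4: Oct-Dec

Q4


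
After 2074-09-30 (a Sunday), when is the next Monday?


Current: Sunday
Target: Monday
Days ahead: 1

Next Monday: 2074-10-01


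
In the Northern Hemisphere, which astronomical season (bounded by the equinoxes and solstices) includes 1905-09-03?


Date: September 3
Astronomical Summer (approx.; exact equinox/solstice day varies by year): June 21 to September 21
September 3 falls within the Summer window

Summer


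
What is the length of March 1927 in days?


March 1927

31 days


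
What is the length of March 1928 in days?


March 1928

31 days


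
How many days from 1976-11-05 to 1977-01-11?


From 1976-11-05 to 1977-01-11
1976-11-05: days before November = 31 + 29 + 31 + 30 + 31 + 30 + 31 + 31 + 30 + 31 = 305 (1976 is a leap year); day of year = 305 + 5 = 310
1977-01-11: day of year = 11
Rest of 1976: 366 - 310 = 56
Total = 56 + 11 = 67

67 days


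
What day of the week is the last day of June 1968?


June 1968 has 30 days
Anchor: Jan 1, 1968. With p = 1968 - 1 = 1967: (p + p//4 - p//100 + p//400) mod 7 = (1967 + 491 - 19 + 4) mod 7 = 2443 mod 7 = 0 -> Monday (Mon=0 ... Sun=6)
Days before June (Jan-May): 152; June 1 index = (0 + 152) mod 7 = 5 -> Saturday
Last day offset: 30 - 1 = 29 days
Weekday index = (5 + 29) mod 7 = 6

Sunday, June 30


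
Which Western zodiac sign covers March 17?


Date: March 17
Conventional tropical zodiac dates: Pisces from February 19 onward; Aries starts March 21
March 17 falls within the Pisces range

Pisces


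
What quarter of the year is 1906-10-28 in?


Month: October (month 10)
Q1: Jan-Mar, Q2: Apr-Jun, Q3: Jul-Sep, Q4: Oct-Dec

Q4


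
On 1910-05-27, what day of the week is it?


Date: May 27, 1910
Anchor: Jan 1, 1910. With p = 1910 - 1 = 1909: (p + p//4 - p//100 + p//400) mod 7 = (1909 + 477 - 19 + 4) mod 7 = 2371 mod 7 = 5 -> Saturday (Mon=0 ... Sun=6)
Days before May (Jan-Apr): 120; offset = 120 + 27 - 1 = 146
Weekday index = (5 + 146) mod 7 = 4

Day of the week: Friday


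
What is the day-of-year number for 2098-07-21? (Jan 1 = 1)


Date: July 21, 2098
Days in months 1 through 6: 181
Plus 21 days in July

Day of year: 202


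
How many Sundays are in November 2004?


November 2004 has 30 days
Anchor: Jan 1, 2004. With p = 2004 - 1 = 2003: (p + p//4 - p//100 + p//400) mod 7 = (2003 + 500 - 20 + 5) mod 7 = 2488 mod 7 = 3 -> Thursday (Mon=0 ... Sun=6)
Days before November (Jan-Oct): 305; November 1 index = (3 + 305) mod 7 = 0 -> Monday
First Sunday is November 7
Sundays: 7, 14, 21, 28

4 Sundays


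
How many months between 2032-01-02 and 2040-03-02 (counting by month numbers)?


From January 2032 to March 2040
8 years * 12 = 96 months, plus 2 months = 98

98 months


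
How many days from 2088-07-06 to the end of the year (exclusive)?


Day of year: 188 of 366
Remaining = 366 - 188

178 days


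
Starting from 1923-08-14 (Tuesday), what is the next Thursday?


Current: Tuesday
Target: Thursday
Days ahead: 2

Next Thursday: 1923-08-16


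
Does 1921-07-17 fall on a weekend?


Anchor: Jan 1, 1921. With p = 1921 - 1 = 1920: (p + p//4 - p//100 + p//400) mod 7 = (1920 + 480 - 19 + 4) mod 7 = 2385 mod 7 = 5 -> Saturday (Mon=0 ... Sun=6)
Day of year: 198; offset = 197
Weekday index = (5 + 197) mod 7 = 6 -> Sunday
Weekend days: Saturday, Sunday

Yes


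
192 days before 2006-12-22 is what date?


Start: 2006-12-22, subtract 192 days
Back 22 days from December 22 reaches November 30, 2006 -> 170 left
November 2006 has 30 days -> back to October 31, 2006 -> 140 left
October 2006 has 31 days -> back to September 30, 2006 -> 109 left
September 2006 has 30 days -> back to August 31, 2006 -> 79 left
August 2006 has 31 days -> back to July 31, 2006 -> 48 left
July 2006 has 31 days -> back to June 30, 2006 -> 17 left
June 2006: 30 - 17 = 13 -> lands on June 13

Result: 2006-06-13


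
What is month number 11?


Month 11 of 12

November


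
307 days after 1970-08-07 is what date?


Start: 1970-08-07, add 307 days
August 1970 has 31 days: 31 - 7 = 24 days to August 31 -> 283 left
September 1970 has 30 days -> 253 left
October 1970 has 31 days -> 222 left
November 1970 has 30 days -> 192 left
December 1970 has 31 days -> 161 left
January 1971 has 31 days -> 130 left
February 1971 has 28 days -> 102 left
March 1971 has 31 days -> 71 left
April 1971 has 30 days -> 41 left
May 1971 has 31 days -> 10 left
June 1971: 10 <= 30 -> lands on June 10

Result: 1971-06-10


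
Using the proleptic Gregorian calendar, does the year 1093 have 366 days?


Gregorian leap year rule: divisible by 4, but not by 100, unless also by 400.
1093 is not divisible by 4 -> not a leap year

No
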